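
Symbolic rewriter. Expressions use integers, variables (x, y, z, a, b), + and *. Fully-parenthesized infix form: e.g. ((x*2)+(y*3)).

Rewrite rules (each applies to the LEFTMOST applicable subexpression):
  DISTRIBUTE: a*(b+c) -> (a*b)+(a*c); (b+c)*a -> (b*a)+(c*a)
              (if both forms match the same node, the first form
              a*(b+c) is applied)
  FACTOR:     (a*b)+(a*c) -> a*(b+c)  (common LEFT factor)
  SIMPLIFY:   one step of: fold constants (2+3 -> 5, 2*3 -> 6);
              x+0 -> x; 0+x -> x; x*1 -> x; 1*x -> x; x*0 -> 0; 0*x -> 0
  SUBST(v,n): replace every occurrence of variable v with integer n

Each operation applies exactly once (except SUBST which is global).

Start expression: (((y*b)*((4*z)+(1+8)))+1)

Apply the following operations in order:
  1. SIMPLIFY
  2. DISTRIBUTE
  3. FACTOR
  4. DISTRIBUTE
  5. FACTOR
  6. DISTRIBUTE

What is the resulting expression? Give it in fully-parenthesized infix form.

Answer: ((((y*b)*(4*z))+((y*b)*9))+1)

Derivation:
Start: (((y*b)*((4*z)+(1+8)))+1)
Apply SIMPLIFY at LRR (target: (1+8)): (((y*b)*((4*z)+(1+8)))+1) -> (((y*b)*((4*z)+9))+1)
Apply DISTRIBUTE at L (target: ((y*b)*((4*z)+9))): (((y*b)*((4*z)+9))+1) -> ((((y*b)*(4*z))+((y*b)*9))+1)
Apply FACTOR at L (target: (((y*b)*(4*z))+((y*b)*9))): ((((y*b)*(4*z))+((y*b)*9))+1) -> (((y*b)*((4*z)+9))+1)
Apply DISTRIBUTE at L (target: ((y*b)*((4*z)+9))): (((y*b)*((4*z)+9))+1) -> ((((y*b)*(4*z))+((y*b)*9))+1)
Apply FACTOR at L (target: (((y*b)*(4*z))+((y*b)*9))): ((((y*b)*(4*z))+((y*b)*9))+1) -> (((y*b)*((4*z)+9))+1)
Apply DISTRIBUTE at L (target: ((y*b)*((4*z)+9))): (((y*b)*((4*z)+9))+1) -> ((((y*b)*(4*z))+((y*b)*9))+1)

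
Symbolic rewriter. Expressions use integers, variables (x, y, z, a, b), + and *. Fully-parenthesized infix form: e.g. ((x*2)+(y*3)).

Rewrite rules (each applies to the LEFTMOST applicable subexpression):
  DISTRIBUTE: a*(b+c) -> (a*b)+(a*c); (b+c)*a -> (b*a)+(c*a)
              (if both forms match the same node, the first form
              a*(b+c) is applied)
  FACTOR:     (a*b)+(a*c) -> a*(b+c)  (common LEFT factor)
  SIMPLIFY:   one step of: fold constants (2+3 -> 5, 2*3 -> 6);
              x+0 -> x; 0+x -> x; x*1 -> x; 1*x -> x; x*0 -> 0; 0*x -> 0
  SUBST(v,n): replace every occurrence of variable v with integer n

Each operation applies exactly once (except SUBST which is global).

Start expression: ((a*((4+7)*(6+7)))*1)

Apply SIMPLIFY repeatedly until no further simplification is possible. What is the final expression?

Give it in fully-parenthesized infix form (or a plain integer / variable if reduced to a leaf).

Answer: (a*143)

Derivation:
Start: ((a*((4+7)*(6+7)))*1)
Step 1: at root: ((a*((4+7)*(6+7)))*1) -> (a*((4+7)*(6+7))); overall: ((a*((4+7)*(6+7)))*1) -> (a*((4+7)*(6+7)))
Step 2: at RL: (4+7) -> 11; overall: (a*((4+7)*(6+7))) -> (a*(11*(6+7)))
Step 3: at RR: (6+7) -> 13; overall: (a*(11*(6+7))) -> (a*(11*13))
Step 4: at R: (11*13) -> 143; overall: (a*(11*13)) -> (a*143)
Fixed point: (a*143)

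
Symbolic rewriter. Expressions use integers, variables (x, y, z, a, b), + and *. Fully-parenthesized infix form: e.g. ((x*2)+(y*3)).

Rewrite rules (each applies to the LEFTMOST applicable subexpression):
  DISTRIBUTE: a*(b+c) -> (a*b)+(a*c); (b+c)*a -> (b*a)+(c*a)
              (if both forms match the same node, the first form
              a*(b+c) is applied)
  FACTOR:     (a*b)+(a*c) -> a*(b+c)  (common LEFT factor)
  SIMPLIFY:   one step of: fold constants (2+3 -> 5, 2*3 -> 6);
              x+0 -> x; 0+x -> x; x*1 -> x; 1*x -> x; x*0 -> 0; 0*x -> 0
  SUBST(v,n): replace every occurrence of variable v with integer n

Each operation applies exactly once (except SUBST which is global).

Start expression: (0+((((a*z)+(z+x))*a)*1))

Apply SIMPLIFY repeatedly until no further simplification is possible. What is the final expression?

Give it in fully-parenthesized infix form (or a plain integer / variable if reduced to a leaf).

Start: (0+((((a*z)+(z+x))*a)*1))
Step 1: at root: (0+((((a*z)+(z+x))*a)*1)) -> ((((a*z)+(z+x))*a)*1); overall: (0+((((a*z)+(z+x))*a)*1)) -> ((((a*z)+(z+x))*a)*1)
Step 2: at root: ((((a*z)+(z+x))*a)*1) -> (((a*z)+(z+x))*a); overall: ((((a*z)+(z+x))*a)*1) -> (((a*z)+(z+x))*a)
Fixed point: (((a*z)+(z+x))*a)

Answer: (((a*z)+(z+x))*a)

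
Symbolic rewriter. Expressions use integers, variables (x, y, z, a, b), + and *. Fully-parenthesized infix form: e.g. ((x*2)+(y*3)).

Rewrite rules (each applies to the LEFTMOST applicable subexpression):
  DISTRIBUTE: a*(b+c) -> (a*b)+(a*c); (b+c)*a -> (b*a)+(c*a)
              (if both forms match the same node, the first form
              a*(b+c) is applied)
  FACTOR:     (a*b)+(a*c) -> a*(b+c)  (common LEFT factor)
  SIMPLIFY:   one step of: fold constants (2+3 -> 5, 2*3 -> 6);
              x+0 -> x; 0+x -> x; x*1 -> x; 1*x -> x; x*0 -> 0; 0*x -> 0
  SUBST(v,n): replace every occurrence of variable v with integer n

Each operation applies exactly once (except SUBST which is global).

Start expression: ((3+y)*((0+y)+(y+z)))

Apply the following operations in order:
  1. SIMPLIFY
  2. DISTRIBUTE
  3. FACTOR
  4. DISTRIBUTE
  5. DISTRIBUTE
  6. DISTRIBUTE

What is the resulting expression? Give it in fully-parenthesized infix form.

Answer: (((3*y)+(y*y))+(((3+y)*y)+((3+y)*z)))

Derivation:
Start: ((3+y)*((0+y)+(y+z)))
Apply SIMPLIFY at RL (target: (0+y)): ((3+y)*((0+y)+(y+z))) -> ((3+y)*(y+(y+z)))
Apply DISTRIBUTE at root (target: ((3+y)*(y+(y+z)))): ((3+y)*(y+(y+z))) -> (((3+y)*y)+((3+y)*(y+z)))
Apply FACTOR at root (target: (((3+y)*y)+((3+y)*(y+z)))): (((3+y)*y)+((3+y)*(y+z))) -> ((3+y)*(y+(y+z)))
Apply DISTRIBUTE at root (target: ((3+y)*(y+(y+z)))): ((3+y)*(y+(y+z))) -> (((3+y)*y)+((3+y)*(y+z)))
Apply DISTRIBUTE at L (target: ((3+y)*y)): (((3+y)*y)+((3+y)*(y+z))) -> (((3*y)+(y*y))+((3+y)*(y+z)))
Apply DISTRIBUTE at R (target: ((3+y)*(y+z))): (((3*y)+(y*y))+((3+y)*(y+z))) -> (((3*y)+(y*y))+(((3+y)*y)+((3+y)*z)))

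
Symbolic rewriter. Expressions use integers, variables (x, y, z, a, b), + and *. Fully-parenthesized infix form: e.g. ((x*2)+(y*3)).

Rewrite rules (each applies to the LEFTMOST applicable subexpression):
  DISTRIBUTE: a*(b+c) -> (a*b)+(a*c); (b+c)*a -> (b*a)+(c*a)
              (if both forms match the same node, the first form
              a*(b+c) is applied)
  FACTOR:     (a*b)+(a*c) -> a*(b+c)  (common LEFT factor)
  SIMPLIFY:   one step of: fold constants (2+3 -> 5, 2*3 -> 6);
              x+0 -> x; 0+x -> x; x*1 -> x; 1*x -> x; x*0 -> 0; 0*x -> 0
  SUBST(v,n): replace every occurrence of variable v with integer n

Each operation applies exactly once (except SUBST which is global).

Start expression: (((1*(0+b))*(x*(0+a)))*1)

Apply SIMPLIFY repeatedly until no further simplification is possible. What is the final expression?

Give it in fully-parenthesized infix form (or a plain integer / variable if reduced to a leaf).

Start: (((1*(0+b))*(x*(0+a)))*1)
Step 1: at root: (((1*(0+b))*(x*(0+a)))*1) -> ((1*(0+b))*(x*(0+a))); overall: (((1*(0+b))*(x*(0+a)))*1) -> ((1*(0+b))*(x*(0+a)))
Step 2: at L: (1*(0+b)) -> (0+b); overall: ((1*(0+b))*(x*(0+a))) -> ((0+b)*(x*(0+a)))
Step 3: at L: (0+b) -> b; overall: ((0+b)*(x*(0+a))) -> (b*(x*(0+a)))
Step 4: at RR: (0+a) -> a; overall: (b*(x*(0+a))) -> (b*(x*a))
Fixed point: (b*(x*a))

Answer: (b*(x*a))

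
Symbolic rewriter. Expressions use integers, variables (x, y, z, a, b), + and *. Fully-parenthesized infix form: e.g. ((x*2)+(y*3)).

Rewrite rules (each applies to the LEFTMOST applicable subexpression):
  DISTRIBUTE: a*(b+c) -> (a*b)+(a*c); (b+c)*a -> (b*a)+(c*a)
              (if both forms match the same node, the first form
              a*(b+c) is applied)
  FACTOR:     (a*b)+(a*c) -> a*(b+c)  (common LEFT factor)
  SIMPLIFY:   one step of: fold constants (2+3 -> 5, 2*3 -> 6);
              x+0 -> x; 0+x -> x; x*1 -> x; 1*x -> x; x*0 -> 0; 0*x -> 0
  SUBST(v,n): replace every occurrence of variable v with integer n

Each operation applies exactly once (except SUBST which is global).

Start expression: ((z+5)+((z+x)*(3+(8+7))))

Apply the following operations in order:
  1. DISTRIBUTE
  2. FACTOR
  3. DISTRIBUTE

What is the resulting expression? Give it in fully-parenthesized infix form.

Answer: ((z+5)+(((z+x)*3)+((z+x)*(8+7))))

Derivation:
Start: ((z+5)+((z+x)*(3+(8+7))))
Apply DISTRIBUTE at R (target: ((z+x)*(3+(8+7)))): ((z+5)+((z+x)*(3+(8+7)))) -> ((z+5)+(((z+x)*3)+((z+x)*(8+7))))
Apply FACTOR at R (target: (((z+x)*3)+((z+x)*(8+7)))): ((z+5)+(((z+x)*3)+((z+x)*(8+7)))) -> ((z+5)+((z+x)*(3+(8+7))))
Apply DISTRIBUTE at R (target: ((z+x)*(3+(8+7)))): ((z+5)+((z+x)*(3+(8+7)))) -> ((z+5)+(((z+x)*3)+((z+x)*(8+7))))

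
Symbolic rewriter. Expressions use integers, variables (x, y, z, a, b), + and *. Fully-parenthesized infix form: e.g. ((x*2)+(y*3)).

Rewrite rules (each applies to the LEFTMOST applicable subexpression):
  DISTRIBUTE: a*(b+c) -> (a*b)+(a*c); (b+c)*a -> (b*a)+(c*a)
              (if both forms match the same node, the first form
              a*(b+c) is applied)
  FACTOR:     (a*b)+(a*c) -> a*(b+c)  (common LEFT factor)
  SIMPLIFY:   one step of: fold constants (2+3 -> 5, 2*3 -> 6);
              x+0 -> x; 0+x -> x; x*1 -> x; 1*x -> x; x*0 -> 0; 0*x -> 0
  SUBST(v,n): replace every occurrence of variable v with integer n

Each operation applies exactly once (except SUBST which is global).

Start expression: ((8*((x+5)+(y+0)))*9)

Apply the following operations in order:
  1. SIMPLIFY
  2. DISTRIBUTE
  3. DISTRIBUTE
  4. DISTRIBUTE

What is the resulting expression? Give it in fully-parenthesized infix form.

Answer: ((((8*x)+(8*5))*9)+((8*y)*9))

Derivation:
Start: ((8*((x+5)+(y+0)))*9)
Apply SIMPLIFY at LRR (target: (y+0)): ((8*((x+5)+(y+0)))*9) -> ((8*((x+5)+y))*9)
Apply DISTRIBUTE at L (target: (8*((x+5)+y))): ((8*((x+5)+y))*9) -> (((8*(x+5))+(8*y))*9)
Apply DISTRIBUTE at root (target: (((8*(x+5))+(8*y))*9)): (((8*(x+5))+(8*y))*9) -> (((8*(x+5))*9)+((8*y)*9))
Apply DISTRIBUTE at LL (target: (8*(x+5))): (((8*(x+5))*9)+((8*y)*9)) -> ((((8*x)+(8*5))*9)+((8*y)*9))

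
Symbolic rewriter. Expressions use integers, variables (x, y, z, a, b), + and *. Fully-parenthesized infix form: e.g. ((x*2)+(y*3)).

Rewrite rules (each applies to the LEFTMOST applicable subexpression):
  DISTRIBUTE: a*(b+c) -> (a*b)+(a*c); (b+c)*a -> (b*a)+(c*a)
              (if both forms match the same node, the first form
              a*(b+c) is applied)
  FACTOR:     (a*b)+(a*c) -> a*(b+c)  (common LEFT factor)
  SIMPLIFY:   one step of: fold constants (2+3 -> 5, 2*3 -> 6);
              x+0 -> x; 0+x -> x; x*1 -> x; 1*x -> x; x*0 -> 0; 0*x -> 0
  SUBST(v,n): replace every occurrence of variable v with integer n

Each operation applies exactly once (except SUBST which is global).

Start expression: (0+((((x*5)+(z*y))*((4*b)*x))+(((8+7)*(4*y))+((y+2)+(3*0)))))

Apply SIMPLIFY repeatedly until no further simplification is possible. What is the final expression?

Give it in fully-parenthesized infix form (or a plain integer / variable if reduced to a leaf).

Start: (0+((((x*5)+(z*y))*((4*b)*x))+(((8+7)*(4*y))+((y+2)+(3*0)))))
Step 1: at root: (0+((((x*5)+(z*y))*((4*b)*x))+(((8+7)*(4*y))+((y+2)+(3*0))))) -> ((((x*5)+(z*y))*((4*b)*x))+(((8+7)*(4*y))+((y+2)+(3*0)))); overall: (0+((((x*5)+(z*y))*((4*b)*x))+(((8+7)*(4*y))+((y+2)+(3*0))))) -> ((((x*5)+(z*y))*((4*b)*x))+(((8+7)*(4*y))+((y+2)+(3*0))))
Step 2: at RLL: (8+7) -> 15; overall: ((((x*5)+(z*y))*((4*b)*x))+(((8+7)*(4*y))+((y+2)+(3*0)))) -> ((((x*5)+(z*y))*((4*b)*x))+((15*(4*y))+((y+2)+(3*0))))
Step 3: at RRR: (3*0) -> 0; overall: ((((x*5)+(z*y))*((4*b)*x))+((15*(4*y))+((y+2)+(3*0)))) -> ((((x*5)+(z*y))*((4*b)*x))+((15*(4*y))+((y+2)+0)))
Step 4: at RR: ((y+2)+0) -> (y+2); overall: ((((x*5)+(z*y))*((4*b)*x))+((15*(4*y))+((y+2)+0))) -> ((((x*5)+(z*y))*((4*b)*x))+((15*(4*y))+(y+2)))
Fixed point: ((((x*5)+(z*y))*((4*b)*x))+((15*(4*y))+(y+2)))

Answer: ((((x*5)+(z*y))*((4*b)*x))+((15*(4*y))+(y+2)))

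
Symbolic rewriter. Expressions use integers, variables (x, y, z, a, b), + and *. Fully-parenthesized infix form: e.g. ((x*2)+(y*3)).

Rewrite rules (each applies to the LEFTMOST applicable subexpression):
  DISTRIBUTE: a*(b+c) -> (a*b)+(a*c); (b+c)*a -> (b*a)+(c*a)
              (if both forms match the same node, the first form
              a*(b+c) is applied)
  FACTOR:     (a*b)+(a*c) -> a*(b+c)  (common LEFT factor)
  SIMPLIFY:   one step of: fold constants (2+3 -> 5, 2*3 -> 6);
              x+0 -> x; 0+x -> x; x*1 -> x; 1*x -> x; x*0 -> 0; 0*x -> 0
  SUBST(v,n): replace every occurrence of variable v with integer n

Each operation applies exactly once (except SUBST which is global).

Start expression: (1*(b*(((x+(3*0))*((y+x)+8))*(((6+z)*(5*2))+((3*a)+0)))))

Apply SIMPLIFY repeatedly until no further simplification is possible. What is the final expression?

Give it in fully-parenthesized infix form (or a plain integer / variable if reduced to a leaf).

Answer: (b*((x*((y+x)+8))*(((6+z)*10)+(3*a))))

Derivation:
Start: (1*(b*(((x+(3*0))*((y+x)+8))*(((6+z)*(5*2))+((3*a)+0)))))
Step 1: at root: (1*(b*(((x+(3*0))*((y+x)+8))*(((6+z)*(5*2))+((3*a)+0))))) -> (b*(((x+(3*0))*((y+x)+8))*(((6+z)*(5*2))+((3*a)+0)))); overall: (1*(b*(((x+(3*0))*((y+x)+8))*(((6+z)*(5*2))+((3*a)+0))))) -> (b*(((x+(3*0))*((y+x)+8))*(((6+z)*(5*2))+((3*a)+0))))
Step 2: at RLLR: (3*0) -> 0; overall: (b*(((x+(3*0))*((y+x)+8))*(((6+z)*(5*2))+((3*a)+0)))) -> (b*(((x+0)*((y+x)+8))*(((6+z)*(5*2))+((3*a)+0))))
Step 3: at RLL: (x+0) -> x; overall: (b*(((x+0)*((y+x)+8))*(((6+z)*(5*2))+((3*a)+0)))) -> (b*((x*((y+x)+8))*(((6+z)*(5*2))+((3*a)+0))))
Step 4: at RRLR: (5*2) -> 10; overall: (b*((x*((y+x)+8))*(((6+z)*(5*2))+((3*a)+0)))) -> (b*((x*((y+x)+8))*(((6+z)*10)+((3*a)+0))))
Step 5: at RRR: ((3*a)+0) -> (3*a); overall: (b*((x*((y+x)+8))*(((6+z)*10)+((3*a)+0)))) -> (b*((x*((y+x)+8))*(((6+z)*10)+(3*a))))
Fixed point: (b*((x*((y+x)+8))*(((6+z)*10)+(3*a))))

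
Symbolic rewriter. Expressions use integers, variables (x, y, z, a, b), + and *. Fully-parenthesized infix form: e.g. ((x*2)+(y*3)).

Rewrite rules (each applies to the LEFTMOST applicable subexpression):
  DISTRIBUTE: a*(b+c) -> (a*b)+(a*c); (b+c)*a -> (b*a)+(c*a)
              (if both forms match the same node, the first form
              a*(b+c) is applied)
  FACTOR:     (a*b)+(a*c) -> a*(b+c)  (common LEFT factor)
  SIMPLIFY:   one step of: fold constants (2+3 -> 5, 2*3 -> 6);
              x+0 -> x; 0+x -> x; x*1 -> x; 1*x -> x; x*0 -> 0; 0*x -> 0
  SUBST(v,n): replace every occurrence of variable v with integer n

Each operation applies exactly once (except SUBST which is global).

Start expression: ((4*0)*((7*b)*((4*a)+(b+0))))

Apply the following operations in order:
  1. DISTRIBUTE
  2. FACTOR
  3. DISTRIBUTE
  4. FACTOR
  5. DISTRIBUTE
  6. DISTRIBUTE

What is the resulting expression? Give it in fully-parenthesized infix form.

Start: ((4*0)*((7*b)*((4*a)+(b+0))))
Apply DISTRIBUTE at R (target: ((7*b)*((4*a)+(b+0)))): ((4*0)*((7*b)*((4*a)+(b+0)))) -> ((4*0)*(((7*b)*(4*a))+((7*b)*(b+0))))
Apply FACTOR at R (target: (((7*b)*(4*a))+((7*b)*(b+0)))): ((4*0)*(((7*b)*(4*a))+((7*b)*(b+0)))) -> ((4*0)*((7*b)*((4*a)+(b+0))))
Apply DISTRIBUTE at R (target: ((7*b)*((4*a)+(b+0)))): ((4*0)*((7*b)*((4*a)+(b+0)))) -> ((4*0)*(((7*b)*(4*a))+((7*b)*(b+0))))
Apply FACTOR at R (target: (((7*b)*(4*a))+((7*b)*(b+0)))): ((4*0)*(((7*b)*(4*a))+((7*b)*(b+0)))) -> ((4*0)*((7*b)*((4*a)+(b+0))))
Apply DISTRIBUTE at R (target: ((7*b)*((4*a)+(b+0)))): ((4*0)*((7*b)*((4*a)+(b+0)))) -> ((4*0)*(((7*b)*(4*a))+((7*b)*(b+0))))
Apply DISTRIBUTE at root (target: ((4*0)*(((7*b)*(4*a))+((7*b)*(b+0))))): ((4*0)*(((7*b)*(4*a))+((7*b)*(b+0)))) -> (((4*0)*((7*b)*(4*a)))+((4*0)*((7*b)*(b+0))))

Answer: (((4*0)*((7*b)*(4*a)))+((4*0)*((7*b)*(b+0))))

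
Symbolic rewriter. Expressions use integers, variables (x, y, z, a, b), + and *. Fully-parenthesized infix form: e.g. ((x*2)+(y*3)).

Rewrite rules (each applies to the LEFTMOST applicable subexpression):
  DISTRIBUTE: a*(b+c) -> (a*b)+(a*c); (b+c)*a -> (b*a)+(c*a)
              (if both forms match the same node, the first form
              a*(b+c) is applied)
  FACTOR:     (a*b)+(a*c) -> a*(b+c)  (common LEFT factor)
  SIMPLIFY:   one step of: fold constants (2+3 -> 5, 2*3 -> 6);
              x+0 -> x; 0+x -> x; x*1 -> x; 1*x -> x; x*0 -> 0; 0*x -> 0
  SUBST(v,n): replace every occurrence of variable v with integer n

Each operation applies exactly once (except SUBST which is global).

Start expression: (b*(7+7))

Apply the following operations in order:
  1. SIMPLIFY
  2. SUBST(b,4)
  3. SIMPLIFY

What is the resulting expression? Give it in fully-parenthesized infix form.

Answer: 56

Derivation:
Start: (b*(7+7))
Apply SIMPLIFY at R (target: (7+7)): (b*(7+7)) -> (b*14)
Apply SUBST(b,4): (b*14) -> (4*14)
Apply SIMPLIFY at root (target: (4*14)): (4*14) -> 56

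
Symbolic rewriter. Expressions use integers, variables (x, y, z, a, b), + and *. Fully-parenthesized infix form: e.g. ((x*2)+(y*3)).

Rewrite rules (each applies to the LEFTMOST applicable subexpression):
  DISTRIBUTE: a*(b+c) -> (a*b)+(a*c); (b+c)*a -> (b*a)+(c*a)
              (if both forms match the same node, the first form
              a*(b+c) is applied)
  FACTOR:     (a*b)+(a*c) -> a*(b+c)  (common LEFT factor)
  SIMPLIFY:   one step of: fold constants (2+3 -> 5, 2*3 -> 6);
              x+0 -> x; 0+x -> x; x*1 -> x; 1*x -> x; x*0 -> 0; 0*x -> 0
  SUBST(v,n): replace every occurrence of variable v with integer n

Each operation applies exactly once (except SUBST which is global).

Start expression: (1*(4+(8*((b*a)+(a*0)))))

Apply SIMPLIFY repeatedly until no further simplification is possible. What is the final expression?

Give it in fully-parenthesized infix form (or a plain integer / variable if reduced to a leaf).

Start: (1*(4+(8*((b*a)+(a*0)))))
Step 1: at root: (1*(4+(8*((b*a)+(a*0))))) -> (4+(8*((b*a)+(a*0)))); overall: (1*(4+(8*((b*a)+(a*0))))) -> (4+(8*((b*a)+(a*0))))
Step 2: at RRR: (a*0) -> 0; overall: (4+(8*((b*a)+(a*0)))) -> (4+(8*((b*a)+0)))
Step 3: at RR: ((b*a)+0) -> (b*a); overall: (4+(8*((b*a)+0))) -> (4+(8*(b*a)))
Fixed point: (4+(8*(b*a)))

Answer: (4+(8*(b*a)))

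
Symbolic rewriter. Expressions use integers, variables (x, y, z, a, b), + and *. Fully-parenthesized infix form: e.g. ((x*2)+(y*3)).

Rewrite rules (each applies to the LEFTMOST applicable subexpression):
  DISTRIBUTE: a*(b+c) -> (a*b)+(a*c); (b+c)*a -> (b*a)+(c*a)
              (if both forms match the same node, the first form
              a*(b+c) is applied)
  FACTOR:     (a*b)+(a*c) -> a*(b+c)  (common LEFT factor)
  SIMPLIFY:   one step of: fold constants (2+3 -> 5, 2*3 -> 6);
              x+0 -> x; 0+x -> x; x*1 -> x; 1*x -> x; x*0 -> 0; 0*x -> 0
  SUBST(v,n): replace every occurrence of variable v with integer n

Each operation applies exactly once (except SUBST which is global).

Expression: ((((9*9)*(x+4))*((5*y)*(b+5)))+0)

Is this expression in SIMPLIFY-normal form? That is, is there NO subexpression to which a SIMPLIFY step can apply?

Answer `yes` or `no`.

Expression: ((((9*9)*(x+4))*((5*y)*(b+5)))+0)
Scanning for simplifiable subexpressions (pre-order)...
  at root: ((((9*9)*(x+4))*((5*y)*(b+5)))+0) (SIMPLIFIABLE)
  at L: (((9*9)*(x+4))*((5*y)*(b+5))) (not simplifiable)
  at LL: ((9*9)*(x+4)) (not simplifiable)
  at LLL: (9*9) (SIMPLIFIABLE)
  at LLR: (x+4) (not simplifiable)
  at LR: ((5*y)*(b+5)) (not simplifiable)
  at LRL: (5*y) (not simplifiable)
  at LRR: (b+5) (not simplifiable)
Found simplifiable subexpr at path root: ((((9*9)*(x+4))*((5*y)*(b+5)))+0)
One SIMPLIFY step would give: (((9*9)*(x+4))*((5*y)*(b+5)))
-> NOT in normal form.

Answer: no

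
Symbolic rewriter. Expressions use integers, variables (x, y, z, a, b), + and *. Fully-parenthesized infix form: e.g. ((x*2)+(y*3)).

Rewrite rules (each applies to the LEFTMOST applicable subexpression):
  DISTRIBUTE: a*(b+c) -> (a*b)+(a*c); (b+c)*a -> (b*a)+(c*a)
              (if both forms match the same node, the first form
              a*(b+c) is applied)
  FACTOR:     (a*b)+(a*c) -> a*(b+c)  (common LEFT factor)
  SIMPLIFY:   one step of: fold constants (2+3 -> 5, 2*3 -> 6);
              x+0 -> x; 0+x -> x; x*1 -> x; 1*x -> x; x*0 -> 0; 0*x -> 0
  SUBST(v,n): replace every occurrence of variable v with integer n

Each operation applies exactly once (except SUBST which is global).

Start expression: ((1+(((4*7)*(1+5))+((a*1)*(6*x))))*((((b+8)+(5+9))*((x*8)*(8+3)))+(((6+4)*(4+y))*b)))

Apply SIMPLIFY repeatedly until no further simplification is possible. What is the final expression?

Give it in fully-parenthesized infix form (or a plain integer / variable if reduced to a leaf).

Start: ((1+(((4*7)*(1+5))+((a*1)*(6*x))))*((((b+8)+(5+9))*((x*8)*(8+3)))+(((6+4)*(4+y))*b)))
Step 1: at LRLL: (4*7) -> 28; overall: ((1+(((4*7)*(1+5))+((a*1)*(6*x))))*((((b+8)+(5+9))*((x*8)*(8+3)))+(((6+4)*(4+y))*b))) -> ((1+((28*(1+5))+((a*1)*(6*x))))*((((b+8)+(5+9))*((x*8)*(8+3)))+(((6+4)*(4+y))*b)))
Step 2: at LRLR: (1+5) -> 6; overall: ((1+((28*(1+5))+((a*1)*(6*x))))*((((b+8)+(5+9))*((x*8)*(8+3)))+(((6+4)*(4+y))*b))) -> ((1+((28*6)+((a*1)*(6*x))))*((((b+8)+(5+9))*((x*8)*(8+3)))+(((6+4)*(4+y))*b)))
Step 3: at LRL: (28*6) -> 168; overall: ((1+((28*6)+((a*1)*(6*x))))*((((b+8)+(5+9))*((x*8)*(8+3)))+(((6+4)*(4+y))*b))) -> ((1+(168+((a*1)*(6*x))))*((((b+8)+(5+9))*((x*8)*(8+3)))+(((6+4)*(4+y))*b)))
Step 4: at LRRL: (a*1) -> a; overall: ((1+(168+((a*1)*(6*x))))*((((b+8)+(5+9))*((x*8)*(8+3)))+(((6+4)*(4+y))*b))) -> ((1+(168+(a*(6*x))))*((((b+8)+(5+9))*((x*8)*(8+3)))+(((6+4)*(4+y))*b)))
Step 5: at RLLR: (5+9) -> 14; overall: ((1+(168+(a*(6*x))))*((((b+8)+(5+9))*((x*8)*(8+3)))+(((6+4)*(4+y))*b))) -> ((1+(168+(a*(6*x))))*((((b+8)+14)*((x*8)*(8+3)))+(((6+4)*(4+y))*b)))
Step 6: at RLRR: (8+3) -> 11; overall: ((1+(168+(a*(6*x))))*((((b+8)+14)*((x*8)*(8+3)))+(((6+4)*(4+y))*b))) -> ((1+(168+(a*(6*x))))*((((b+8)+14)*((x*8)*11))+(((6+4)*(4+y))*b)))
Step 7: at RRLL: (6+4) -> 10; overall: ((1+(168+(a*(6*x))))*((((b+8)+14)*((x*8)*11))+(((6+4)*(4+y))*b))) -> ((1+(168+(a*(6*x))))*((((b+8)+14)*((x*8)*11))+((10*(4+y))*b)))
Fixed point: ((1+(168+(a*(6*x))))*((((b+8)+14)*((x*8)*11))+((10*(4+y))*b)))

Answer: ((1+(168+(a*(6*x))))*((((b+8)+14)*((x*8)*11))+((10*(4+y))*b)))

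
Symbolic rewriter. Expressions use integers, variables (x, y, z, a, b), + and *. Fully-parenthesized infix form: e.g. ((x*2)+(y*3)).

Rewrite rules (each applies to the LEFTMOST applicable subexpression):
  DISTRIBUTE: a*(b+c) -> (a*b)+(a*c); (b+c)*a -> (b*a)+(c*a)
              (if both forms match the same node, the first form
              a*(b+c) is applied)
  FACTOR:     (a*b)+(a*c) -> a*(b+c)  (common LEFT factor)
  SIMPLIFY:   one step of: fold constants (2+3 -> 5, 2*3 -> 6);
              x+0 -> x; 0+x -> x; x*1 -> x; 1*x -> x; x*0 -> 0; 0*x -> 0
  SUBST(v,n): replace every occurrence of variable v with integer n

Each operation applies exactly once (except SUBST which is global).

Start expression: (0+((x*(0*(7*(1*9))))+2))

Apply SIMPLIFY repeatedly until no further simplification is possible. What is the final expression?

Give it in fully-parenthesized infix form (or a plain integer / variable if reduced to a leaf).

Answer: 2

Derivation:
Start: (0+((x*(0*(7*(1*9))))+2))
Step 1: at root: (0+((x*(0*(7*(1*9))))+2)) -> ((x*(0*(7*(1*9))))+2); overall: (0+((x*(0*(7*(1*9))))+2)) -> ((x*(0*(7*(1*9))))+2)
Step 2: at LR: (0*(7*(1*9))) -> 0; overall: ((x*(0*(7*(1*9))))+2) -> ((x*0)+2)
Step 3: at L: (x*0) -> 0; overall: ((x*0)+2) -> (0+2)
Step 4: at root: (0+2) -> 2; overall: (0+2) -> 2
Fixed point: 2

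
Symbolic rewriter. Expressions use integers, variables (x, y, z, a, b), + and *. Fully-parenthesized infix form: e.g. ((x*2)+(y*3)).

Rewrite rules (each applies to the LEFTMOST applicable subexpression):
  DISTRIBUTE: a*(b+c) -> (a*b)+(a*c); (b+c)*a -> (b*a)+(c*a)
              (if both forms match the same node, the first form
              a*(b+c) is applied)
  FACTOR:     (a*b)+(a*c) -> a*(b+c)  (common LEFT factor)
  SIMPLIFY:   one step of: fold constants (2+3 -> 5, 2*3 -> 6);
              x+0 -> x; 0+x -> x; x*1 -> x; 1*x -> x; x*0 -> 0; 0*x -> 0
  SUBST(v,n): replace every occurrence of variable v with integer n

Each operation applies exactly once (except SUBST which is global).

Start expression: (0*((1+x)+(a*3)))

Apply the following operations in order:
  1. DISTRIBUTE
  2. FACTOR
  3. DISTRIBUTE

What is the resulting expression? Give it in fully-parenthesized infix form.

Answer: ((0*(1+x))+(0*(a*3)))

Derivation:
Start: (0*((1+x)+(a*3)))
Apply DISTRIBUTE at root (target: (0*((1+x)+(a*3)))): (0*((1+x)+(a*3))) -> ((0*(1+x))+(0*(a*3)))
Apply FACTOR at root (target: ((0*(1+x))+(0*(a*3)))): ((0*(1+x))+(0*(a*3))) -> (0*((1+x)+(a*3)))
Apply DISTRIBUTE at root (target: (0*((1+x)+(a*3)))): (0*((1+x)+(a*3))) -> ((0*(1+x))+(0*(a*3)))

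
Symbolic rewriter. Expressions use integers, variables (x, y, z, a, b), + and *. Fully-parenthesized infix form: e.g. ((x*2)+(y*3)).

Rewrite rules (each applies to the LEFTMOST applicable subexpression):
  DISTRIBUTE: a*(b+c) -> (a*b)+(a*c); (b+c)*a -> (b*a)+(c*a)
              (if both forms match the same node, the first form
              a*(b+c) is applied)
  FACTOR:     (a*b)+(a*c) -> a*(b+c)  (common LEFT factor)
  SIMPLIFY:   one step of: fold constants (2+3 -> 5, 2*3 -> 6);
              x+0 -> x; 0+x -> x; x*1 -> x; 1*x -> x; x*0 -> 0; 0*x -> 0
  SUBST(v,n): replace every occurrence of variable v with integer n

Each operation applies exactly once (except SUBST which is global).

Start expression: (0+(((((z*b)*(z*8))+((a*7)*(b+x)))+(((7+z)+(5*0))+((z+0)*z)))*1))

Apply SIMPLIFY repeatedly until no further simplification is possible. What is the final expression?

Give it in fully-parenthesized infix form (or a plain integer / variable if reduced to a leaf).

Answer: ((((z*b)*(z*8))+((a*7)*(b+x)))+((7+z)+(z*z)))

Derivation:
Start: (0+(((((z*b)*(z*8))+((a*7)*(b+x)))+(((7+z)+(5*0))+((z+0)*z)))*1))
Step 1: at root: (0+(((((z*b)*(z*8))+((a*7)*(b+x)))+(((7+z)+(5*0))+((z+0)*z)))*1)) -> (((((z*b)*(z*8))+((a*7)*(b+x)))+(((7+z)+(5*0))+((z+0)*z)))*1); overall: (0+(((((z*b)*(z*8))+((a*7)*(b+x)))+(((7+z)+(5*0))+((z+0)*z)))*1)) -> (((((z*b)*(z*8))+((a*7)*(b+x)))+(((7+z)+(5*0))+((z+0)*z)))*1)
Step 2: at root: (((((z*b)*(z*8))+((a*7)*(b+x)))+(((7+z)+(5*0))+((z+0)*z)))*1) -> ((((z*b)*(z*8))+((a*7)*(b+x)))+(((7+z)+(5*0))+((z+0)*z))); overall: (((((z*b)*(z*8))+((a*7)*(b+x)))+(((7+z)+(5*0))+((z+0)*z)))*1) -> ((((z*b)*(z*8))+((a*7)*(b+x)))+(((7+z)+(5*0))+((z+0)*z)))
Step 3: at RLR: (5*0) -> 0; overall: ((((z*b)*(z*8))+((a*7)*(b+x)))+(((7+z)+(5*0))+((z+0)*z))) -> ((((z*b)*(z*8))+((a*7)*(b+x)))+(((7+z)+0)+((z+0)*z)))
Step 4: at RL: ((7+z)+0) -> (7+z); overall: ((((z*b)*(z*8))+((a*7)*(b+x)))+(((7+z)+0)+((z+0)*z))) -> ((((z*b)*(z*8))+((a*7)*(b+x)))+((7+z)+((z+0)*z)))
Step 5: at RRL: (z+0) -> z; overall: ((((z*b)*(z*8))+((a*7)*(b+x)))+((7+z)+((z+0)*z))) -> ((((z*b)*(z*8))+((a*7)*(b+x)))+((7+z)+(z*z)))
Fixed point: ((((z*b)*(z*8))+((a*7)*(b+x)))+((7+z)+(z*z)))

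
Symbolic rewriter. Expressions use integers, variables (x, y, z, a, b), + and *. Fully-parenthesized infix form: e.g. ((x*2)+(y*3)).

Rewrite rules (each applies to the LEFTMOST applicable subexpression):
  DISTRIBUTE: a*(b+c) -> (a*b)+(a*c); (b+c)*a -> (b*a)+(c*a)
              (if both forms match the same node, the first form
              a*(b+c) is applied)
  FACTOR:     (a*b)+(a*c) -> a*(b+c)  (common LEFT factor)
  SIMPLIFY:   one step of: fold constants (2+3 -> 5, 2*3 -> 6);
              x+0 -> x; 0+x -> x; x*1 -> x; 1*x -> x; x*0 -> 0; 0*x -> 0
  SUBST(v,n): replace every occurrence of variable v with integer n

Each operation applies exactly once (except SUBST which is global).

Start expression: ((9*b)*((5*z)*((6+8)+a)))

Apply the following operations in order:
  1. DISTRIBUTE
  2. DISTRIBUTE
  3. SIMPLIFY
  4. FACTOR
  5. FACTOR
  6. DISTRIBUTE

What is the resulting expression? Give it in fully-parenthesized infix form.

Answer: ((9*b)*(((5*z)*14)+((5*z)*a)))

Derivation:
Start: ((9*b)*((5*z)*((6+8)+a)))
Apply DISTRIBUTE at R (target: ((5*z)*((6+8)+a))): ((9*b)*((5*z)*((6+8)+a))) -> ((9*b)*(((5*z)*(6+8))+((5*z)*a)))
Apply DISTRIBUTE at root (target: ((9*b)*(((5*z)*(6+8))+((5*z)*a)))): ((9*b)*(((5*z)*(6+8))+((5*z)*a))) -> (((9*b)*((5*z)*(6+8)))+((9*b)*((5*z)*a)))
Apply SIMPLIFY at LRR (target: (6+8)): (((9*b)*((5*z)*(6+8)))+((9*b)*((5*z)*a))) -> (((9*b)*((5*z)*14))+((9*b)*((5*z)*a)))
Apply FACTOR at root (target: (((9*b)*((5*z)*14))+((9*b)*((5*z)*a)))): (((9*b)*((5*z)*14))+((9*b)*((5*z)*a))) -> ((9*b)*(((5*z)*14)+((5*z)*a)))
Apply FACTOR at R (target: (((5*z)*14)+((5*z)*a))): ((9*b)*(((5*z)*14)+((5*z)*a))) -> ((9*b)*((5*z)*(14+a)))
Apply DISTRIBUTE at R (target: ((5*z)*(14+a))): ((9*b)*((5*z)*(14+a))) -> ((9*b)*(((5*z)*14)+((5*z)*a)))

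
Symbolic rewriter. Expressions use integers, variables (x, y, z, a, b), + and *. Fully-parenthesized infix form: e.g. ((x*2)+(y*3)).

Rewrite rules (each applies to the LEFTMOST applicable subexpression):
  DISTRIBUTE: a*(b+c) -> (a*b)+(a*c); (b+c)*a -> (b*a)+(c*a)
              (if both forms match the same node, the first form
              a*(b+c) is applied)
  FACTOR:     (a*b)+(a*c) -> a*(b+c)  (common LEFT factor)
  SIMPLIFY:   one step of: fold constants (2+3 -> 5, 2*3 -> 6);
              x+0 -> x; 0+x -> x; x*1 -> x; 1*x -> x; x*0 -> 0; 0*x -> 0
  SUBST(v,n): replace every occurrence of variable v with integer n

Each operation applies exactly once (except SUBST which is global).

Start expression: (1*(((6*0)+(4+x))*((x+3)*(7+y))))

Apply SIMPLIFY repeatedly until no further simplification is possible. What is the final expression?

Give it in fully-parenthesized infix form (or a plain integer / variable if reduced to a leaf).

Answer: ((4+x)*((x+3)*(7+y)))

Derivation:
Start: (1*(((6*0)+(4+x))*((x+3)*(7+y))))
Step 1: at root: (1*(((6*0)+(4+x))*((x+3)*(7+y)))) -> (((6*0)+(4+x))*((x+3)*(7+y))); overall: (1*(((6*0)+(4+x))*((x+3)*(7+y)))) -> (((6*0)+(4+x))*((x+3)*(7+y)))
Step 2: at LL: (6*0) -> 0; overall: (((6*0)+(4+x))*((x+3)*(7+y))) -> ((0+(4+x))*((x+3)*(7+y)))
Step 3: at L: (0+(4+x)) -> (4+x); overall: ((0+(4+x))*((x+3)*(7+y))) -> ((4+x)*((x+3)*(7+y)))
Fixed point: ((4+x)*((x+3)*(7+y)))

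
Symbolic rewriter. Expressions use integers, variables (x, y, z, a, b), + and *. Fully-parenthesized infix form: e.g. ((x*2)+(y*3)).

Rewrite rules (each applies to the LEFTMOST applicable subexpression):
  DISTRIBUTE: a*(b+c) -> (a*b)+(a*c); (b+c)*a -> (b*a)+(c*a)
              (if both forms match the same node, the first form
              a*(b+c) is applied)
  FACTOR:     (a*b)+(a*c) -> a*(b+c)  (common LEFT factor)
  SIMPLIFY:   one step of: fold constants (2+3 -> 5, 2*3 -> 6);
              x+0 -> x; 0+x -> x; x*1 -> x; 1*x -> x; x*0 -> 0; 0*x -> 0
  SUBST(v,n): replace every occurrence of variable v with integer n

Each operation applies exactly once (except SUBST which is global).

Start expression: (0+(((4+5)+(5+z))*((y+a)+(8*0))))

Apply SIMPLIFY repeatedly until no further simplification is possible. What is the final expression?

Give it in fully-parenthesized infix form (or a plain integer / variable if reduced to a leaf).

Answer: ((9+(5+z))*(y+a))

Derivation:
Start: (0+(((4+5)+(5+z))*((y+a)+(8*0))))
Step 1: at root: (0+(((4+5)+(5+z))*((y+a)+(8*0)))) -> (((4+5)+(5+z))*((y+a)+(8*0))); overall: (0+(((4+5)+(5+z))*((y+a)+(8*0)))) -> (((4+5)+(5+z))*((y+a)+(8*0)))
Step 2: at LL: (4+5) -> 9; overall: (((4+5)+(5+z))*((y+a)+(8*0))) -> ((9+(5+z))*((y+a)+(8*0)))
Step 3: at RR: (8*0) -> 0; overall: ((9+(5+z))*((y+a)+(8*0))) -> ((9+(5+z))*((y+a)+0))
Step 4: at R: ((y+a)+0) -> (y+a); overall: ((9+(5+z))*((y+a)+0)) -> ((9+(5+z))*(y+a))
Fixed point: ((9+(5+z))*(y+a))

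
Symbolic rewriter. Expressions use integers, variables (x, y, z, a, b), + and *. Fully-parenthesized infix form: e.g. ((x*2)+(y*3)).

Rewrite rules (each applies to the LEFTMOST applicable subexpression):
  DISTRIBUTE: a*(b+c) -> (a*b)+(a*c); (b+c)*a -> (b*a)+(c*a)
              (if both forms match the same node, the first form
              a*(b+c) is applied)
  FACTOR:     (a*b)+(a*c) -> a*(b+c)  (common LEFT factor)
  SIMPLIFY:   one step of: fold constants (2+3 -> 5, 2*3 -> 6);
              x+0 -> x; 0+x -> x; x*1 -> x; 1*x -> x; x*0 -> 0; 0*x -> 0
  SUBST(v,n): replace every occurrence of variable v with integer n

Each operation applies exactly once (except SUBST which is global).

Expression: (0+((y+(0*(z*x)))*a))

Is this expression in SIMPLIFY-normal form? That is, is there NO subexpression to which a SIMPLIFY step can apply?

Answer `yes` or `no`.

Expression: (0+((y+(0*(z*x)))*a))
Scanning for simplifiable subexpressions (pre-order)...
  at root: (0+((y+(0*(z*x)))*a)) (SIMPLIFIABLE)
  at R: ((y+(0*(z*x)))*a) (not simplifiable)
  at RL: (y+(0*(z*x))) (not simplifiable)
  at RLR: (0*(z*x)) (SIMPLIFIABLE)
  at RLRR: (z*x) (not simplifiable)
Found simplifiable subexpr at path root: (0+((y+(0*(z*x)))*a))
One SIMPLIFY step would give: ((y+(0*(z*x)))*a)
-> NOT in normal form.

Answer: no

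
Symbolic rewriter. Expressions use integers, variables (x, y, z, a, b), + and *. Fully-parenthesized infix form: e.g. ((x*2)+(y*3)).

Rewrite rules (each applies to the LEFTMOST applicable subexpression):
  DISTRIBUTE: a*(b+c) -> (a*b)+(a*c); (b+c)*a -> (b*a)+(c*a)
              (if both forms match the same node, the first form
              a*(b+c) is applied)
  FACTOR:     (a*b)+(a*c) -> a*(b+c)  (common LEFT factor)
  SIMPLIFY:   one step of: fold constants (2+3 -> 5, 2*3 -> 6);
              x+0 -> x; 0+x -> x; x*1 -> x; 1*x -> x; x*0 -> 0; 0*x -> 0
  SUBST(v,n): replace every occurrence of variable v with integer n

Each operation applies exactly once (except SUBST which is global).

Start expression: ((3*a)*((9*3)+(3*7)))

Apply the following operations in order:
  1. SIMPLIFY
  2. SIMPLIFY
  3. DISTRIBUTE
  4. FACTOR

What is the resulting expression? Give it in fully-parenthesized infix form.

Start: ((3*a)*((9*3)+(3*7)))
Apply SIMPLIFY at RL (target: (9*3)): ((3*a)*((9*3)+(3*7))) -> ((3*a)*(27+(3*7)))
Apply SIMPLIFY at RR (target: (3*7)): ((3*a)*(27+(3*7))) -> ((3*a)*(27+21))
Apply DISTRIBUTE at root (target: ((3*a)*(27+21))): ((3*a)*(27+21)) -> (((3*a)*27)+((3*a)*21))
Apply FACTOR at root (target: (((3*a)*27)+((3*a)*21))): (((3*a)*27)+((3*a)*21)) -> ((3*a)*(27+21))

Answer: ((3*a)*(27+21))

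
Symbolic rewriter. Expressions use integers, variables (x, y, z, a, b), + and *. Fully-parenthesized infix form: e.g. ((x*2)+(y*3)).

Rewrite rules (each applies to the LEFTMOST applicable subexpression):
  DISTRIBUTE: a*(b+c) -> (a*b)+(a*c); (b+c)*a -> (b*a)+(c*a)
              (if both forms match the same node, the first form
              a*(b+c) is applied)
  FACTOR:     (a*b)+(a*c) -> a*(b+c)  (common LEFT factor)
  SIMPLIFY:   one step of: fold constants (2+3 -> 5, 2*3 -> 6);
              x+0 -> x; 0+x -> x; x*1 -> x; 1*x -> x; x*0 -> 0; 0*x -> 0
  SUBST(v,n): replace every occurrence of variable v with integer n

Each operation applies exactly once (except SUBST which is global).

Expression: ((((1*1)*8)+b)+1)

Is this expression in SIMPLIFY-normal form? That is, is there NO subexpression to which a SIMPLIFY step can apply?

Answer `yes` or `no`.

Expression: ((((1*1)*8)+b)+1)
Scanning for simplifiable subexpressions (pre-order)...
  at root: ((((1*1)*8)+b)+1) (not simplifiable)
  at L: (((1*1)*8)+b) (not simplifiable)
  at LL: ((1*1)*8) (not simplifiable)
  at LLL: (1*1) (SIMPLIFIABLE)
Found simplifiable subexpr at path LLL: (1*1)
One SIMPLIFY step would give: (((1*8)+b)+1)
-> NOT in normal form.

Answer: no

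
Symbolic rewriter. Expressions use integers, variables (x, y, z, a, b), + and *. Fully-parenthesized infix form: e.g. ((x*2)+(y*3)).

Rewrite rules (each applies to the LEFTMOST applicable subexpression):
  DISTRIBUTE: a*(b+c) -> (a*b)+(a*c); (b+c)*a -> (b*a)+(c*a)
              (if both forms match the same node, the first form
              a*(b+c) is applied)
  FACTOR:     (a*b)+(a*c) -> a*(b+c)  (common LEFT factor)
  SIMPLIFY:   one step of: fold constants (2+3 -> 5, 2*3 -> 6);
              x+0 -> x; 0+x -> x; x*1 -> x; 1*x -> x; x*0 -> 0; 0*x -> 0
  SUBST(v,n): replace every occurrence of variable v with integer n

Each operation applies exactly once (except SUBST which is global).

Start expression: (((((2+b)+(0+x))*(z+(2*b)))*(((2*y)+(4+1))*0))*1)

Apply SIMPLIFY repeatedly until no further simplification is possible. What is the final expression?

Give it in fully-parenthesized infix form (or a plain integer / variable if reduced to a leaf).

Answer: 0

Derivation:
Start: (((((2+b)+(0+x))*(z+(2*b)))*(((2*y)+(4+1))*0))*1)
Step 1: at root: (((((2+b)+(0+x))*(z+(2*b)))*(((2*y)+(4+1))*0))*1) -> ((((2+b)+(0+x))*(z+(2*b)))*(((2*y)+(4+1))*0)); overall: (((((2+b)+(0+x))*(z+(2*b)))*(((2*y)+(4+1))*0))*1) -> ((((2+b)+(0+x))*(z+(2*b)))*(((2*y)+(4+1))*0))
Step 2: at LLR: (0+x) -> x; overall: ((((2+b)+(0+x))*(z+(2*b)))*(((2*y)+(4+1))*0)) -> ((((2+b)+x)*(z+(2*b)))*(((2*y)+(4+1))*0))
Step 3: at R: (((2*y)+(4+1))*0) -> 0; overall: ((((2+b)+x)*(z+(2*b)))*(((2*y)+(4+1))*0)) -> ((((2+b)+x)*(z+(2*b)))*0)
Step 4: at root: ((((2+b)+x)*(z+(2*b)))*0) -> 0; overall: ((((2+b)+x)*(z+(2*b)))*0) -> 0
Fixed point: 0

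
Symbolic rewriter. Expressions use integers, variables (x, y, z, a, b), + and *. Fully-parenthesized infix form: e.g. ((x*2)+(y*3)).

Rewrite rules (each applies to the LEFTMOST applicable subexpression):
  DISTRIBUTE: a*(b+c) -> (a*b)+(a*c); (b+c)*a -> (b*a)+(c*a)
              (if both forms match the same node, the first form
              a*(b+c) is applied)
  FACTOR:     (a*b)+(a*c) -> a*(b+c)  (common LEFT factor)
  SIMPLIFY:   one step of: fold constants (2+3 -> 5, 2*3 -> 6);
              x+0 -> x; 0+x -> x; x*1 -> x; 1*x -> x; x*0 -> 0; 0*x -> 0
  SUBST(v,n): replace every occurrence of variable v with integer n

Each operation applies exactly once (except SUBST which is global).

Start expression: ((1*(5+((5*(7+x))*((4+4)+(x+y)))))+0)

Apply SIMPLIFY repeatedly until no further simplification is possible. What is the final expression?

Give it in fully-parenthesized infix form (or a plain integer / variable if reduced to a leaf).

Start: ((1*(5+((5*(7+x))*((4+4)+(x+y)))))+0)
Step 1: at root: ((1*(5+((5*(7+x))*((4+4)+(x+y)))))+0) -> (1*(5+((5*(7+x))*((4+4)+(x+y))))); overall: ((1*(5+((5*(7+x))*((4+4)+(x+y)))))+0) -> (1*(5+((5*(7+x))*((4+4)+(x+y)))))
Step 2: at root: (1*(5+((5*(7+x))*((4+4)+(x+y))))) -> (5+((5*(7+x))*((4+4)+(x+y)))); overall: (1*(5+((5*(7+x))*((4+4)+(x+y))))) -> (5+((5*(7+x))*((4+4)+(x+y))))
Step 3: at RRL: (4+4) -> 8; overall: (5+((5*(7+x))*((4+4)+(x+y)))) -> (5+((5*(7+x))*(8+(x+y))))
Fixed point: (5+((5*(7+x))*(8+(x+y))))

Answer: (5+((5*(7+x))*(8+(x+y))))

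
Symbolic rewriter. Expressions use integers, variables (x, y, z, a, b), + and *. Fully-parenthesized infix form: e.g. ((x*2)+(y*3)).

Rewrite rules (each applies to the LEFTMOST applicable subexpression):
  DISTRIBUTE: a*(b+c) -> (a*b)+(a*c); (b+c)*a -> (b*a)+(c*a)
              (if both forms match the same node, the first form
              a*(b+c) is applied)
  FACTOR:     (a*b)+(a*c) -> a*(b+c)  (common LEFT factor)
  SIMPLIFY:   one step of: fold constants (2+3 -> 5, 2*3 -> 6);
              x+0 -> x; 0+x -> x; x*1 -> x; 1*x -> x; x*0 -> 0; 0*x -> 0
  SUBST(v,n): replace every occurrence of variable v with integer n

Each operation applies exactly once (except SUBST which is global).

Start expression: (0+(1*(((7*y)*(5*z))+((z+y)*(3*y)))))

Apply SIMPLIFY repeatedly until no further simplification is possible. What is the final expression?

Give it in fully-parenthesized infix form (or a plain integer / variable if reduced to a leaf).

Start: (0+(1*(((7*y)*(5*z))+((z+y)*(3*y)))))
Step 1: at root: (0+(1*(((7*y)*(5*z))+((z+y)*(3*y))))) -> (1*(((7*y)*(5*z))+((z+y)*(3*y)))); overall: (0+(1*(((7*y)*(5*z))+((z+y)*(3*y))))) -> (1*(((7*y)*(5*z))+((z+y)*(3*y))))
Step 2: at root: (1*(((7*y)*(5*z))+((z+y)*(3*y)))) -> (((7*y)*(5*z))+((z+y)*(3*y))); overall: (1*(((7*y)*(5*z))+((z+y)*(3*y)))) -> (((7*y)*(5*z))+((z+y)*(3*y)))
Fixed point: (((7*y)*(5*z))+((z+y)*(3*y)))

Answer: (((7*y)*(5*z))+((z+y)*(3*y)))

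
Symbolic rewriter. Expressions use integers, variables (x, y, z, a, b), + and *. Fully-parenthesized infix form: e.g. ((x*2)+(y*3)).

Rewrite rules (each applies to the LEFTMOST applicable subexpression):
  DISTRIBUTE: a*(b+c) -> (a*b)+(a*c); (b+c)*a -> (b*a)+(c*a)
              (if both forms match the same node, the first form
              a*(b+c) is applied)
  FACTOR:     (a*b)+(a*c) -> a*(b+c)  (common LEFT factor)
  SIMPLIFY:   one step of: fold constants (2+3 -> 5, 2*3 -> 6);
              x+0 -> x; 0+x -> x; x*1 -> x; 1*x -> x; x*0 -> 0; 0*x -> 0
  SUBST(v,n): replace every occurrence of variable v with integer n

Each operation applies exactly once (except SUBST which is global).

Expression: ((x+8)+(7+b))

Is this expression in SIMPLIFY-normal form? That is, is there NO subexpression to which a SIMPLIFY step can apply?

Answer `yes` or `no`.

Answer: yes

Derivation:
Expression: ((x+8)+(7+b))
Scanning for simplifiable subexpressions (pre-order)...
  at root: ((x+8)+(7+b)) (not simplifiable)
  at L: (x+8) (not simplifiable)
  at R: (7+b) (not simplifiable)
Result: no simplifiable subexpression found -> normal form.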